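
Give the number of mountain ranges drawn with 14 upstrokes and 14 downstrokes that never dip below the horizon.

2674440

A Dyck path with 14 up-steps and 14 down-steps has semilength 14, so there are C_14 of them.
C_14 = 2674440.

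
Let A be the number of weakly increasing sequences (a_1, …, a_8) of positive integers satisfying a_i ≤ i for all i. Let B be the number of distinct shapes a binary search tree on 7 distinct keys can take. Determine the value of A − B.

Such sub-staircase sequences of length n are counted by C_n; here n = 8. So A = C_8 = 1430.
Rooted binary trees with 7 nodes (each child slot possibly empty) number C_7. So B = C_7 = 429.
A − B = 1430 − 429 = 1001.

1001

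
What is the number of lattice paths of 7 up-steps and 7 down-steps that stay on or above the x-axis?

A Dyck path with 7 up-steps and 7 down-steps has semilength 7, so there are C_7 of them.
C_7 = C(14,7)/8 = 3432/8 = 429.

429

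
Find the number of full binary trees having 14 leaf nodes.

742900

Full binary trees with 14 leaves have 14−1 = 13 internal nodes, so there are C_13 of them.
C_13 = C(26,13)/14 = 10400600/14 = 742900.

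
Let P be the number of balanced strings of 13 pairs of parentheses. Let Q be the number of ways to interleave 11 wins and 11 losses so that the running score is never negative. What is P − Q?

Balanced strings of n pairs of brackets are counted by C_n; here n = 13. So P = C_13 = 742900.
Ballot sequences with n votes each where one side never trails are Dyck words, counted by C_n; here n = 11. So Q = C_11 = 58786.
P − Q = 742900 − 58786 = 684114.

684114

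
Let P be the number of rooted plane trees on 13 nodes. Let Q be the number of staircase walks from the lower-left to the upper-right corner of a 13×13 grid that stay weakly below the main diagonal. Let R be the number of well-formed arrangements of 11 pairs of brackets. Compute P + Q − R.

892126

Rooted ordered (plane) trees on m nodes have m−1 edges and are counted by C_{m−1}; m = 13 gives C_12. So P = C_12 = 208012.
Monotone paths in an n×n grid that stay weakly below the diagonal are counted by C_n; here n = 13. So Q = C_13 = 742900.
A balanced arrangement of 11 bracket pairs is a Dyck word of semilength 11, so the count is C_11. So R = C_11 = 58786.
P + Q − R = 208012 + 742900 − 58786 = 892126.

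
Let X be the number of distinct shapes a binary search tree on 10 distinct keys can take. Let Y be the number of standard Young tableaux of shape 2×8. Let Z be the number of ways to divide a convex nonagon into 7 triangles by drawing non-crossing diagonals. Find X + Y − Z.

There are C_n binary search tree shapes on n keys; with n = 10 that is C_10. So X = C_10 = 16796.
By the hook-length formula (or a Dyck-path bijection), SYT of shape 2×8 number C_8. So Y = C_8 = 1430.
A convex 9-gon is triangulated into 7 triangles, and the number of such triangulations is the Catalan number C_{9−2} = C_7. So Z = C_7 = 429.
X + Y − Z = 16796 + 1430 − 429 = 17797.

17797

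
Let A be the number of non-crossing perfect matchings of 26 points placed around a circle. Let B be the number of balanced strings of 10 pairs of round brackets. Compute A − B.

726104

Pairing 26 circle points by 13 non-crossing chords gives C_13 matchings. So A = C_13 = 742900.
Balanced strings of n pairs of brackets are counted by C_n; here n = 10. So B = C_10 = 16796.
A − B = 742900 − 16796 = 726104.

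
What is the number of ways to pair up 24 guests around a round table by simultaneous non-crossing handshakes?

Non-crossing handshake pairings of 2n people are counted by C_n; 24 people gives n = 12.
C_12 = 208012.

208012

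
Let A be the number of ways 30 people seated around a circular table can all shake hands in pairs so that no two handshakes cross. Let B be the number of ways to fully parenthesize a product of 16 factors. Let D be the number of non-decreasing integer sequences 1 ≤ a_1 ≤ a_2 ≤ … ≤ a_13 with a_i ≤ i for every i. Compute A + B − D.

With 30 = 2·15 people, non-crossing handshake pairings are non-crossing perfect matchings on a circle, counted by C_15. So A = C_15 = 9694845.
Ways to associate a product of 16 factors correspond to binary trees on 16 leaves, so the count is C_15. So B = C_15 = 9694845.
Weakly increasing sequences with a_i ≤ i biject with Dyck paths of semilength 13, so there are C_13. So D = C_13 = 742900.
A + B − D = 9694845 + 9694845 − 742900 = 18646790.

18646790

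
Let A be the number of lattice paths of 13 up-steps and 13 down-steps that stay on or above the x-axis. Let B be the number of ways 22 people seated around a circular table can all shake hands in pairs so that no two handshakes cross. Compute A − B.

Dyck paths of semilength n (length 2n) are counted by C_n; here n = 13. So A = C_13 = 742900.
Non-crossing handshake pairings of 2n people are counted by C_n; 22 people gives n = 11. So B = C_11 = 58786.
A − B = 742900 − 58786 = 684114.

684114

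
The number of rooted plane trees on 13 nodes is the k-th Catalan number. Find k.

12

A rooted plane tree on 13 nodes has 12 edges, and such trees are counted by C_12.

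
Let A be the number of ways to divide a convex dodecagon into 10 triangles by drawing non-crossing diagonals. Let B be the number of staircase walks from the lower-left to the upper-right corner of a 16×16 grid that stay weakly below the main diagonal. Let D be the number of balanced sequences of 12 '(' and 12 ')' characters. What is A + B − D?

A convex 12-gon is triangulated into 10 triangles, and the number of such triangulations is the Catalan number C_{12−2} = C_10. So A = C_10 = 16796.
Sub-diagonal monotone paths from (0,0) to (16,16) biject with Dyck paths of semilength 16, giving C_16. So B = C_16 = 35357670.
With 12 pairs the number of balanced bracket strings is the Catalan number C_12. So D = C_12 = 208012.
A + B − D = 16796 + 35357670 − 208012 = 35166454.

35166454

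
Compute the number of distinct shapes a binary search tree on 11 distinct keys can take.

58786

Rooted binary trees with 11 nodes (each child slot possibly empty) number C_11.
C_11 = 58786.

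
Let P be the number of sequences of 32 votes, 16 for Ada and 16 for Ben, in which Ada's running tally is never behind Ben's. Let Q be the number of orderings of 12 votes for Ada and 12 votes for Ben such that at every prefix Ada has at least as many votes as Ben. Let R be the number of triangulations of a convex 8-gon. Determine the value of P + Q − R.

Reading a vote for the leader as '(' and for the other as ')' turns such a sequence into a balanced string of 16 pairs, so the count is C_16. So P = C_16 = 35357670.
Ballot sequences with n votes each where one side never trails are Dyck words, counted by C_n; here n = 12. So Q = C_12 = 208012.
Triangulations of a convex m-gon are counted by C_{m−2}; with m = 8 this is C_6. So R = C_6 = 132.
P + Q − R = 35357670 + 208012 − 132 = 35565550.

35565550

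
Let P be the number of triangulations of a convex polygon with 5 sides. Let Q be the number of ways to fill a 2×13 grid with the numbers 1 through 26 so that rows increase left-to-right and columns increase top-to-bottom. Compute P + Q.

742905

The number of triangulations of a 5-gon is the Catalan number C_3 (index = sides − 2). So P = C_3 = 5.
By the hook-length formula (or a Dyck-path bijection), SYT of shape 2×13 number C_13. So Q = C_13 = 742900.
P + Q = 5 + 742900 = 742905.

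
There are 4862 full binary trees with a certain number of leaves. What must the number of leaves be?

Full binary trees with L leaves are counted by C_{L−1}. Since C_9 = 4862, the index is 9.
So the index is 9, and the number of leaves is 9 + 1 = 10.

10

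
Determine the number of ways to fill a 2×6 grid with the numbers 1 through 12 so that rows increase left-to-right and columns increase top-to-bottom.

Standard Young tableaux of shape 2×n are counted by C_n; here n = 6.
C_6 = C_5 · 2(2·5+1)/(5+2) = 42 · 22/7 = 132.

132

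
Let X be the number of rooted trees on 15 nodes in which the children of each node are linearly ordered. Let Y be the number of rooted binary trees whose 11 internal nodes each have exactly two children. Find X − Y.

2615654

A rooted plane tree on 15 nodes has 14 edges, and such trees are counted by C_14. So X = C_14 = 2674440.
Full binary trees with n internal nodes are counted by C_n; here n = 11. So Y = C_11 = 58786.
X − Y = 2674440 − 58786 = 2615654.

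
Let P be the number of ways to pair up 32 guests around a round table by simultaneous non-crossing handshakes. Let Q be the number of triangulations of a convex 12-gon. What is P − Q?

35340874

Non-crossing handshake pairings of 2n people are counted by C_n; 32 people gives n = 16. So P = C_16 = 35357670.
A convex 12-gon is triangulated into 10 triangles, and the number of such triangulations is the Catalan number C_{12−2} = C_10. So Q = C_10 = 16796.
P − Q = 35357670 − 16796 = 35340874.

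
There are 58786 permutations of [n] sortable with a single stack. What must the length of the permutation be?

11

Stack-sortable permutations of [n] are counted by C_n; 58786 = C_11.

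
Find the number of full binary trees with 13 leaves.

A full binary tree with L leaves has L−1 internal nodes and is counted by C_{L−1}; L = 13 gives C_12.
C_12 = C(24,12)/13 = 2704156/13 = 208012.

208012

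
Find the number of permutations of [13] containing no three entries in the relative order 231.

For any fixed pattern of length 3, the pattern-avoiding permutations of [13] number C_13.
C_13 = 742900.

742900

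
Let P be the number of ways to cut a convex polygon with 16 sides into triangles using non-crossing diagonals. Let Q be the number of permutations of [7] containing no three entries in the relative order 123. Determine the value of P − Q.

A convex 16-gon is triangulated into 14 triangles, and the number of such triangulations is the Catalan number C_{16−2} = C_14. So P = C_14 = 2674440.
Permutations of [n] avoiding any single length-3 pattern are counted by C_n; here n = 7. So Q = C_7 = 429.
P − Q = 2674440 − 429 = 2674011.

2674011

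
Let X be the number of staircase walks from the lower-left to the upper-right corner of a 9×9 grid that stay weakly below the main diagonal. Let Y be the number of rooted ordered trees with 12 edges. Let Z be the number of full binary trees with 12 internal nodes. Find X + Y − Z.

4862

Monotone paths in an n×n grid that stay weakly below the diagonal are counted by C_n; here n = 9. So X = C_9 = 4862.
A rooted plane tree with 12 edges has 13 nodes, and the count is C_12. So Y = C_12 = 208012.
Full binary trees with n internal nodes are counted by C_n; here n = 12. So Z = C_12 = 208012.
X + Y − Z = 4862 + 208012 − 208012 = 4862.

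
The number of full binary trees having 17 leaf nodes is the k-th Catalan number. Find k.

16

Full binary trees with 17 leaves have 17−1 = 16 internal nodes, so there are C_16 of them.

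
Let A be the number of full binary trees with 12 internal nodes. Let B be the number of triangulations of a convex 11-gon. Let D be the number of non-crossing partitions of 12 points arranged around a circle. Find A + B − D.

Full binary trees with n internal nodes are counted by C_n; here n = 12. So A = C_12 = 208012.
Triangulations of a convex m-gon are counted by C_{m−2}; with m = 11 this is C_9. So B = C_9 = 4862.
Non-crossing partitions of an n-element set are counted by C_n; here n = 12. So D = C_12 = 208012.
A + B − D = 208012 + 4862 − 208012 = 4862.

4862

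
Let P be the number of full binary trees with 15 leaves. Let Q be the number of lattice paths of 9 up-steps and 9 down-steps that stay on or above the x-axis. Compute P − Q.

A full binary tree with L leaves has L−1 internal nodes and is counted by C_{L−1}; L = 15 gives C_14. So P = C_14 = 2674440.
A Dyck path with 9 up-steps and 9 down-steps has semilength 9, so there are C_9 of them. So Q = C_9 = 4862.
P − Q = 2674440 − 4862 = 2669578.

2669578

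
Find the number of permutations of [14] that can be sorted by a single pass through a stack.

2674440

Stack-sortable permutations are exactly the 231-avoiding ones, counted by C_n; here n = 14.
C_14 = C(28,14)/15 = 40116600/15 = 2674440.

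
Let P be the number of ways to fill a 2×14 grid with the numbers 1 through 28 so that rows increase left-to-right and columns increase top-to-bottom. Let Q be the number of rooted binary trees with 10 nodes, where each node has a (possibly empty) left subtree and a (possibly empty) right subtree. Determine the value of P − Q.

2657644

Standard Young tableaux of shape 2×n are counted by C_n; here n = 14. So P = C_14 = 2674440.
Rooted binary trees with 10 nodes (each child slot possibly empty) number C_10. So Q = C_10 = 16796.
P − Q = 2674440 − 16796 = 2657644.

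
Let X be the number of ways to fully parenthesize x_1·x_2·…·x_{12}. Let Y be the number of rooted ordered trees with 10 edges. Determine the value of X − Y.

41990

Bracketing 12 factors into binary products is counted by C_{12−1} = C_11. So X = C_11 = 58786.
A rooted plane tree with 10 edges has 11 nodes, and the count is C_10. So Y = C_10 = 16796.
X − Y = 58786 − 16796 = 41990.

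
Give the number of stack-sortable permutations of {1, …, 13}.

Stack-sortable permutations are exactly the 231-avoiding ones, counted by C_n; here n = 13.
C_13 = C(26,13)/14 = 10400600/14 = 742900.

742900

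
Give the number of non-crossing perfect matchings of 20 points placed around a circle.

Pairing 20 circle points by 10 non-crossing chords gives C_10 matchings.
C_10 = C(20,10)/11 = 184756/11 = 16796.

16796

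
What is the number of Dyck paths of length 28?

Dyck paths of semilength n (length 2n) are counted by C_n; here n = 14.
C_14 = C_13 · 2(2·13+1)/(13+2) = 742900 · 54/15 = 2674440.

2674440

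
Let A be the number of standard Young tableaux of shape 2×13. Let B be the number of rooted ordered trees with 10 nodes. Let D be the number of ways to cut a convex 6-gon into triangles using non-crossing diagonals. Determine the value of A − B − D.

Standard Young tableaux of shape 2×n are counted by C_n; here n = 13. So A = C_13 = 742900.
Rooted ordered (plane) trees on m nodes have m−1 edges and are counted by C_{m−1}; m = 10 gives C_9. So B = C_9 = 4862.
The number of triangulations of a 6-gon is the Catalan number C_4 (index = sides − 2). So D = C_4 = 14.
A − B − D = 742900 − 4862 − 14 = 738024.

738024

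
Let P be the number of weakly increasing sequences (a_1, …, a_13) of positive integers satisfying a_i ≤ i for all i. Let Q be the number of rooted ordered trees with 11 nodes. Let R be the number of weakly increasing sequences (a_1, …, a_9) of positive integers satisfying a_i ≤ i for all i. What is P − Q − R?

Weakly increasing sequences with a_i ≤ i biject with Dyck paths of semilength 13, so there are C_13. So P = C_13 = 742900.
Rooted ordered (plane) trees on m nodes have m−1 edges and are counted by C_{m−1}; m = 11 gives C_10. So Q = C_10 = 16796.
Such sub-staircase sequences of length n are counted by C_n; here n = 9. So R = C_9 = 4862.
P − Q − R = 742900 − 16796 − 4862 = 721242.

721242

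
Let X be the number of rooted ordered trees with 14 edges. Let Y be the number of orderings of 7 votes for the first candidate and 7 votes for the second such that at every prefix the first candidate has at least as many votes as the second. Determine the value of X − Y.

2674011

A rooted plane tree with 14 edges has 15 nodes, and the count is C_14. So X = C_14 = 2674440.
Ballot sequences with n votes each where one side never trails are Dyck words, counted by C_n; here n = 7. So Y = C_7 = 429.
X − Y = 2674440 − 429 = 2674011.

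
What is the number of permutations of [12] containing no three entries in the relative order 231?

Permutations of [n] avoiding any single length-3 pattern are counted by C_n; here n = 12.
C_12 = C(24,12)/13 = 2704156/13 = 208012.

208012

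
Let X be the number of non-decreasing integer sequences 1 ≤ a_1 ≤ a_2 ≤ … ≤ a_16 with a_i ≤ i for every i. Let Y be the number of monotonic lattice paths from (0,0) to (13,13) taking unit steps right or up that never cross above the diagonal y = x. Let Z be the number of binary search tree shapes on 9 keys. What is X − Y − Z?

Weakly increasing sequences with a_i ≤ i biject with Dyck paths of semilength 16, so there are C_16. So X = C_16 = 35357670.
Sub-diagonal monotone paths from (0,0) to (13,13) biject with Dyck paths of semilength 13, giving C_13. So Y = C_13 = 742900.
Rooted binary trees with 9 nodes (each child slot possibly empty) number C_9. So Z = C_9 = 4862.
X − Y − Z = 35357670 − 742900 − 4862 = 34609908.

34609908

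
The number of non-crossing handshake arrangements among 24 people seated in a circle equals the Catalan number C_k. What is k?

12

With 24 = 2·12 people, non-crossing handshake pairings are non-crossing perfect matchings on a circle, counted by C_12.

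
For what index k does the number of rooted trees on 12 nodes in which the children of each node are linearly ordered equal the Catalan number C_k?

11

A rooted plane tree on 12 nodes has 11 edges, and such trees are counted by C_11.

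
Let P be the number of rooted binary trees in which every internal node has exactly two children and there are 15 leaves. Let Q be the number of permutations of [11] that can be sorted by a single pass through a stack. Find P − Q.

2615654

Full binary trees with 15 leaves have 15−1 = 14 internal nodes, so there are C_14 of them. So P = C_14 = 2674440.
Stack-sortable permutations are exactly the 231-avoiding ones, counted by C_n; here n = 11. So Q = C_11 = 58786.
P − Q = 2674440 − 58786 = 2615654.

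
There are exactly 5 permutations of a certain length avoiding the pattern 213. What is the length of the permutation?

Permutations of [n] avoiding a fixed length-3 pattern are counted by C_n. The Catalan number equal to 5 is C_3.

3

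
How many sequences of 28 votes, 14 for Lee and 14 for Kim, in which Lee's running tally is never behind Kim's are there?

Ballot sequences with n votes each where one side never trails are Dyck words, counted by C_n; here n = 14.
C_14 = C(28,14)/15 = 40116600/15 = 2674440.

2674440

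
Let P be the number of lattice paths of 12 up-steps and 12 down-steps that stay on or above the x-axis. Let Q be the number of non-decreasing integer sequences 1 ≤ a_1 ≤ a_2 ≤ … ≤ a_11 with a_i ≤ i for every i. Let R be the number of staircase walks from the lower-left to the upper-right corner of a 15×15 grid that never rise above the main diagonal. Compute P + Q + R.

Paths of 12 up- and 12 down-steps that never dip below the axis are Dyck paths; their count is C_12. So P = C_12 = 208012.
Weakly increasing sequences with a_i ≤ i biject with Dyck paths of semilength 11, so there are C_11. So Q = C_11 = 58786.
Monotone paths in an n×n grid that stay weakly below the diagonal are counted by C_n; here n = 15. So R = C_15 = 9694845.
P + Q + R = 208012 + 58786 + 9694845 = 9961643.

9961643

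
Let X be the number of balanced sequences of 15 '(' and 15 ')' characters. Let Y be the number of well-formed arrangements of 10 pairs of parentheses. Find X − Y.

9678049

Balanced strings of n pairs of brackets are counted by C_n; here n = 15. So X = C_15 = 9694845.
With 10 pairs the number of balanced bracket strings is the Catalan number C_10. So Y = C_10 = 16796.
X − Y = 9694845 − 16796 = 9678049.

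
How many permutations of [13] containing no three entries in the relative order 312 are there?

742900

For any fixed pattern of length 3, the pattern-avoiding permutations of [13] number C_13.
C_13 = C(26,13)/14 = 10400600/14 = 742900.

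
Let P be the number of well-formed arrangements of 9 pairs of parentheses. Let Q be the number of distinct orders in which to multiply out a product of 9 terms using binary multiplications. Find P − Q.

3432

Balanced strings of n pairs of brackets are counted by C_n; here n = 9. So P = C_9 = 4862.
Ways to associate a product of 9 factors correspond to binary trees on 9 leaves, so the count is C_8. So Q = C_8 = 1430.
P − Q = 4862 − 1430 = 3432.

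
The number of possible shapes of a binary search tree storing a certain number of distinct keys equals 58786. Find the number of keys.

11

Binary search tree shapes on n keys are counted by C_n; 58786 = C_11.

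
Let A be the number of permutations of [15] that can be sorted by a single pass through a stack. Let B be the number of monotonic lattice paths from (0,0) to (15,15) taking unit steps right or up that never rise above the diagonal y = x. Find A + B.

19389690

Stack-sortable permutations are exactly the 231-avoiding ones, counted by C_n; here n = 15. So A = C_15 = 9694845.
Sub-diagonal monotone paths from (0,0) to (15,15) biject with Dyck paths of semilength 15, giving C_15. So B = C_15 = 9694845.
A + B = 9694845 + 9694845 = 19389690.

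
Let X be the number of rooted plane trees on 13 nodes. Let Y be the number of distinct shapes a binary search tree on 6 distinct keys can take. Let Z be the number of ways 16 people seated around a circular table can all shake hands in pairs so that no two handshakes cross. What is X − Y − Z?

Rooted ordered (plane) trees on m nodes have m−1 edges and are counted by C_{m−1}; m = 13 gives C_12. So X = C_12 = 208012.
There are C_n binary search tree shapes on n keys; with n = 6 that is C_6. So Y = C_6 = 132.
With 16 = 2·8 people, non-crossing handshake pairings are non-crossing perfect matchings on a circle, counted by C_8. So Z = C_8 = 1430.
X − Y − Z = 208012 − 132 − 1430 = 206450.

206450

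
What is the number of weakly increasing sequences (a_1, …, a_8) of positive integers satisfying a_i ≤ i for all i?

1430

Weakly increasing sequences with a_i ≤ i biject with Dyck paths of semilength 8, so there are C_8.
C_8 = C_7 · 2(2·7+1)/(7+2) = 429 · 30/9 = 1430.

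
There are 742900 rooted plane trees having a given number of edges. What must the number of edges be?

13

Rooted ordered trees with n edges are counted by C_n; 742900 = C_13.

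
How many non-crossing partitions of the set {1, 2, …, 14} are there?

Non-crossing partitions of an n-element set are counted by C_n; here n = 14.
C_14 = C_13 · 2(2·13+1)/(13+2) = 742900 · 54/15 = 2674440.

2674440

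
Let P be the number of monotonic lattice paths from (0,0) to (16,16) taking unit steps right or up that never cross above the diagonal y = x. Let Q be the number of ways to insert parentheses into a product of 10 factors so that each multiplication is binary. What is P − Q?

Sub-diagonal monotone paths from (0,0) to (16,16) biject with Dyck paths of semilength 16, giving C_16. So P = C_16 = 35357670.
Ways to associate a product of 10 factors correspond to binary trees on 10 leaves, so the count is C_9. So Q = C_9 = 4862.
P − Q = 35357670 − 4862 = 35352808.

35352808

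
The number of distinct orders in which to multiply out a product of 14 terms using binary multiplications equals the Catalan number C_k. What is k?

Bracketing 14 factors into binary products is counted by C_{14−1} = C_13.

13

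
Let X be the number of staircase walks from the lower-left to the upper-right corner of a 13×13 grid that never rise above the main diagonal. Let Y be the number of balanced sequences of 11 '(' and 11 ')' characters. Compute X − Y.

684114

Sub-diagonal monotone paths from (0,0) to (13,13) biject with Dyck paths of semilength 13, giving C_13. So X = C_13 = 742900.
A balanced arrangement of 11 bracket pairs is a Dyck word of semilength 11, so the count is C_11. So Y = C_11 = 58786.
X − Y = 742900 − 58786 = 684114.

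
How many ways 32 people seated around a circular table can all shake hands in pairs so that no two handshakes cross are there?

35357670

With 32 = 2·16 people, non-crossing handshake pairings are non-crossing perfect matchings on a circle, counted by C_16.
C_16 = 35357670.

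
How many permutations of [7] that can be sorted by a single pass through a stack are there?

429

Stack-sortable permutations are exactly the 231-avoiding ones, counted by C_n; here n = 7.
C_7 = C(14,7)/8 = 3432/8 = 429.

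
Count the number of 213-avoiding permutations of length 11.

For any fixed pattern of length 3, the pattern-avoiding permutations of [11] number C_11.
C_11 = 58786.

58786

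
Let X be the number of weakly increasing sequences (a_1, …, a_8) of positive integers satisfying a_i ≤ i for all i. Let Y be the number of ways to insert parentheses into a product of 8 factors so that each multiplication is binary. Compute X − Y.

Such sub-staircase sequences of length n are counted by C_n; here n = 8. So X = C_8 = 1430.
Parenthesizations of m factors correspond to full binary trees with m leaves, counted by C_{m−1}; m = 8 gives C_7. So Y = C_7 = 429.
X − Y = 1430 − 429 = 1001.

1001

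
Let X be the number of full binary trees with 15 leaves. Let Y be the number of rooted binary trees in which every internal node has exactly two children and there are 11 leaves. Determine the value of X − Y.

2657644

A full binary tree with L leaves has L−1 internal nodes and is counted by C_{L−1}; L = 15 gives C_14. So X = C_14 = 2674440.
A full binary tree with L leaves has L−1 internal nodes and is counted by C_{L−1}; L = 11 gives C_10. So Y = C_10 = 16796.
X − Y = 2674440 − 16796 = 2657644.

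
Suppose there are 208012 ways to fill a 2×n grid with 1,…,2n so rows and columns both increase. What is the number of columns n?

Standard Young tableaux of shape 2×n are counted by C_n. Since C_12 = 208012, the index is 12.

12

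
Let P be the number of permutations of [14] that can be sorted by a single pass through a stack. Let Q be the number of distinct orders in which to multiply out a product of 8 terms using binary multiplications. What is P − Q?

Stack-sortable permutations are exactly the 231-avoiding ones, counted by C_n; here n = 14. So P = C_14 = 2674440.
Parenthesizations of m factors correspond to full binary trees with m leaves, counted by C_{m−1}; m = 8 gives C_7. So Q = C_7 = 429.
P − Q = 2674440 − 429 = 2674011.

2674011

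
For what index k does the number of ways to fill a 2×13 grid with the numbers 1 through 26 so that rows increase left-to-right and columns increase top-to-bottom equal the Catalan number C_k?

13

By the hook-length formula (or a Dyck-path bijection), SYT of shape 2×13 number C_13.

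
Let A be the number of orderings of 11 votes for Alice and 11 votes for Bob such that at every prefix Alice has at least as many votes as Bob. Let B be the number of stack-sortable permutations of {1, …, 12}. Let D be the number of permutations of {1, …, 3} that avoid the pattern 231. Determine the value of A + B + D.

266803

Reading a vote for the leader as '(' and for the other as ')' turns such a sequence into a balanced string of 11 pairs, so the count is C_11. So A = C_11 = 58786.
Stack-sortable permutations are exactly the 231-avoiding ones, counted by C_n; here n = 12. So B = C_12 = 208012.
Permutations of [n] avoiding any single length-3 pattern are counted by C_n; here n = 3. So D = C_3 = 5.
A + B + D = 58786 + 208012 + 5 = 266803.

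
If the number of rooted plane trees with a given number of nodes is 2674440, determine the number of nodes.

Rooted ordered trees on m nodes are counted by C_{m−1}. The Catalan number equal to 2674440 is C_14.
So the index is 14, and the number of nodes is 14 + 1 = 15.

15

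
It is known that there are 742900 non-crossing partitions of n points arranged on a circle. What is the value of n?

Non-crossing partitions of [n] are counted by C_n. The Catalan number equal to 742900 is C_13.

13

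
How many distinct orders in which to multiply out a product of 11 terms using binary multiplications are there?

Bracketing 11 factors into binary products is counted by C_{11−1} = C_10.
C_10 = C(20,10)/11 = 184756/11 = 16796.

16796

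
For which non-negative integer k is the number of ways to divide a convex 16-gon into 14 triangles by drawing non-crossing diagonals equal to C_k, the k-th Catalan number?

A convex 16-gon is triangulated into 14 triangles, and the number of such triangulations is the Catalan number C_{16−2} = C_14.

14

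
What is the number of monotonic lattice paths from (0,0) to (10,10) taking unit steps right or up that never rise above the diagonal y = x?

Monotone paths in an n×n grid that stay weakly below the diagonal are counted by C_n; here n = 10.
C_10 = C(20,10)/11 = 184756/11 = 16796.

16796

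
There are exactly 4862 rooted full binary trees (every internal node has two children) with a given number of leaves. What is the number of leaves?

Full binary trees with L leaves are counted by C_{L−1}; 4862 = C_9.
So the index is 9, and the number of leaves is 9 + 1 = 10.

10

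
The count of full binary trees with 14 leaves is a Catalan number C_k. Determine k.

13

Full binary trees with 14 leaves have 14−1 = 13 internal nodes, so there are C_13 of them.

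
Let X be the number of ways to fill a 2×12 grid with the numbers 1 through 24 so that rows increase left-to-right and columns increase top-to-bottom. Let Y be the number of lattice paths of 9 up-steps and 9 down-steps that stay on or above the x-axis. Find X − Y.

203150

Standard Young tableaux of shape 2×n are counted by C_n; here n = 12. So X = C_12 = 208012.
A Dyck path with 9 up-steps and 9 down-steps has semilength 9, so there are C_9 of them. So Y = C_9 = 4862.
X − Y = 208012 − 4862 = 203150.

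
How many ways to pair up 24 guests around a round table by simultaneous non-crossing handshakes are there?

With 24 = 2·12 people, non-crossing handshake pairings are non-crossing perfect matchings on a circle, counted by C_12.
C_12 = C(24,12)/13 = 2704156/13 = 208012.

208012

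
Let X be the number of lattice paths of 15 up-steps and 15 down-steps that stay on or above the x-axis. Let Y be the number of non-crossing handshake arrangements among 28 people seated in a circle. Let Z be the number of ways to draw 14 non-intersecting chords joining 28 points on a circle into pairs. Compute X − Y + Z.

Dyck paths of semilength n (length 2n) are counted by C_n; here n = 15. So X = C_15 = 9694845.
Non-crossing handshake pairings of 2n people are counted by C_n; 28 people gives n = 14. So Y = C_14 = 2674440.
Pairing 28 circle points by 14 non-crossing chords gives C_14 matchings. So Z = C_14 = 2674440.
X − Y + Z = 9694845 − 2674440 + 2674440 = 9694845.

9694845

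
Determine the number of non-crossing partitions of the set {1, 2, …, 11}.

The non-crossing partitions of [11] form a lattice of size C_11.
C_11 = C_10 · 2(2·10+1)/(10+2) = 16796 · 42/12 = 58786.

58786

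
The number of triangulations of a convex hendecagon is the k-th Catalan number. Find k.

9

Triangulations of a convex m-gon are counted by C_{m−2}; with m = 11 this is C_9.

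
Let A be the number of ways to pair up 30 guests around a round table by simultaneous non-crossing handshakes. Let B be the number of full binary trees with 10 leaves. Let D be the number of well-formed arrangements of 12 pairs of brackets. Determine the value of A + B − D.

With 30 = 2·15 people, non-crossing handshake pairings are non-crossing perfect matchings on a circle, counted by C_15. So A = C_15 = 9694845.
Full binary trees with 10 leaves have 10−1 = 9 internal nodes, so there are C_9 of them. So B = C_9 = 4862.
With 12 pairs the number of balanced bracket strings is the Catalan number C_12. So D = C_12 = 208012.
A + B − D = 9694845 + 4862 − 208012 = 9491695.

9491695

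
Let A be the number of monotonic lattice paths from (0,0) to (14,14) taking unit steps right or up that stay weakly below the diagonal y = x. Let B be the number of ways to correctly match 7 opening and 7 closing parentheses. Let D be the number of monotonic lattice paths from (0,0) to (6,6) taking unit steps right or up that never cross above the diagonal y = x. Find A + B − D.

Sub-diagonal monotone paths from (0,0) to (14,14) biject with Dyck paths of semilength 14, giving C_14. So A = C_14 = 2674440.
With 7 pairs the number of balanced bracket strings is the Catalan number C_7. So B = C_7 = 429.
Sub-diagonal monotone paths from (0,0) to (6,6) biject with Dyck paths of semilength 6, giving C_6. So D = C_6 = 132.
A + B − D = 2674440 + 429 − 132 = 2674737.

2674737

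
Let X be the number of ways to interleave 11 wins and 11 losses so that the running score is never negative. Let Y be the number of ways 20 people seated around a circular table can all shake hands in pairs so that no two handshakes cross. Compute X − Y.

Ballot sequences with n votes each where one side never trails are Dyck words, counted by C_n; here n = 11. So X = C_11 = 58786.
Non-crossing handshake pairings of 2n people are counted by C_n; 20 people gives n = 10. So Y = C_10 = 16796.
X − Y = 58786 − 16796 = 41990.

41990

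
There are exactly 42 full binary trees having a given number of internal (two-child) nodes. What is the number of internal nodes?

Full binary trees with n internal nodes are counted by C_n, and C_5 = 42.

5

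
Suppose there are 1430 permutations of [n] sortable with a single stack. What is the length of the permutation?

8

Stack-sortable permutations of [n] are counted by C_n. The Catalan number equal to 1430 is C_8.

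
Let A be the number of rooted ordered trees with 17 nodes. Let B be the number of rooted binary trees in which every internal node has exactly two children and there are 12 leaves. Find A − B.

35298884

A rooted plane tree on 17 nodes has 16 edges, and such trees are counted by C_16. So A = C_16 = 35357670.
Full binary trees with 12 leaves have 12−1 = 11 internal nodes, so there are C_11 of them. So B = C_11 = 58786.
A − B = 35357670 − 58786 = 35298884.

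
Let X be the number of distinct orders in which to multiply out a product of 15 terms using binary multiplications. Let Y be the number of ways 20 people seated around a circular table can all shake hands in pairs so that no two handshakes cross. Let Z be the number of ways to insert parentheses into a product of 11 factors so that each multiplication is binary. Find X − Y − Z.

2640848

Ways to associate a product of 15 factors correspond to binary trees on 15 leaves, so the count is C_14. So X = C_14 = 2674440.
With 20 = 2·10 people, non-crossing handshake pairings are non-crossing perfect matchings on a circle, counted by C_10. So Y = C_10 = 16796.
Parenthesizations of m factors correspond to full binary trees with m leaves, counted by C_{m−1}; m = 11 gives C_10. So Z = C_10 = 16796.
X − Y − Z = 2674440 − 16796 − 16796 = 2640848.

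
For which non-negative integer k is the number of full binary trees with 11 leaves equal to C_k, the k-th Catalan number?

Full binary trees with 11 leaves have 11−1 = 10 internal nodes, so there are C_10 of them.

10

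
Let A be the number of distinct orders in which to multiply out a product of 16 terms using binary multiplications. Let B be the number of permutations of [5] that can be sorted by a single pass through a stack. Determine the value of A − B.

Bracketing 16 factors into binary products is counted by C_{16−1} = C_15. So A = C_15 = 9694845.
By Knuth's characterisation, the stack-sortable permutations of length 5 are the 231-avoiders, numbering C_5. So B = C_5 = 42.
A − B = 9694845 − 42 = 9694803.

9694803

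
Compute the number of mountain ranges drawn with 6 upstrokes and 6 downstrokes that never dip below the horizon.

132

Dyck paths of semilength n (length 2n) are counted by C_n; here n = 6.
C_6 = C(12,6)/7 = 924/7 = 132.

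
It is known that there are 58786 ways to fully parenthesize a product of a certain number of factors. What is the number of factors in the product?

Parenthesizations of m factors are counted by C_{m−1}. Since C_11 = 58786, the index is 11.
So the index is 11, and the number of factors is 11 + 1 = 12.

12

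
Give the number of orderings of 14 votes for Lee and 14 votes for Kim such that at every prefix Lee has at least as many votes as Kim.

Reading a vote for the leader as '(' and for the other as ')' turns such a sequence into a balanced string of 14 pairs, so the count is C_14.
C_14 = 2674440.

2674440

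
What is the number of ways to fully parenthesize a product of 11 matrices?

Ways to associate a product of 11 factors correspond to binary trees on 11 leaves, so the count is C_10.
C_10 = C(20,10)/11 = 184756/11 = 16796.

16796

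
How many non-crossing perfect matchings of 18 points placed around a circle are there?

4862

Non-crossing perfect matchings of 2n points on a circle are counted by C_n; with 18 points, n = 9.
C_9 = 4862.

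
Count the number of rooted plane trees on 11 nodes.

Rooted ordered (plane) trees on m nodes have m−1 edges and are counted by C_{m−1}; m = 11 gives C_10.
C_10 = C(20,10)/11 = 184756/11 = 16796.

16796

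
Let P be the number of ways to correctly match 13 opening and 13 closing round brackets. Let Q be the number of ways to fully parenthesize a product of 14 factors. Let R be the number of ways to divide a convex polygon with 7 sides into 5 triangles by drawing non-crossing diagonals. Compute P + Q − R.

1485758

A balanced arrangement of 13 bracket pairs is a Dyck word of semilength 13, so the count is C_13. So P = C_13 = 742900.
Bracketing 14 factors into binary products is counted by C_{14−1} = C_13. So Q = C_13 = 742900.
Triangulations of a convex m-gon are counted by C_{m−2}; with m = 7 this is C_5. So R = C_5 = 42.
P + Q − R = 742900 + 742900 − 42 = 1485758.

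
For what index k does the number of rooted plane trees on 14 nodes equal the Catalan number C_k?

13

A rooted plane tree on 14 nodes has 13 edges, and such trees are counted by C_13.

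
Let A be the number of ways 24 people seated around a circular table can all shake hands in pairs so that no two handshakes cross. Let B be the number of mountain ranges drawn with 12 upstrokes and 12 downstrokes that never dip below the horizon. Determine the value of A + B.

With 24 = 2·12 people, non-crossing handshake pairings are non-crossing perfect matchings on a circle, counted by C_12. So A = C_12 = 208012.
Dyck paths of semilength n (length 2n) are counted by C_n; here n = 12. So B = C_12 = 208012.
A + B = 208012 + 208012 = 416024.

416024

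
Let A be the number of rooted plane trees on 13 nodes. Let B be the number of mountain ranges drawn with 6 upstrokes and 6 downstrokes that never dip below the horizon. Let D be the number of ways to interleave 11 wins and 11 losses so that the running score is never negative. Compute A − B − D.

A rooted plane tree on 13 nodes has 12 edges, and such trees are counted by C_12. So A = C_12 = 208012.
A Dyck path with 6 up-steps and 6 down-steps has semilength 6, so there are C_6 of them. So B = C_6 = 132.
Ballot sequences with n votes each where one side never trails are Dyck words, counted by C_n; here n = 11. So D = C_11 = 58786.
A − B − D = 208012 − 132 − 58786 = 149094.

149094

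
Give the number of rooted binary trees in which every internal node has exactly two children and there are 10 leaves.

Full binary trees with 10 leaves have 10−1 = 9 internal nodes, so there are C_9 of them.
C_9 = C(18,9)/10 = 48620/10 = 4862.

4862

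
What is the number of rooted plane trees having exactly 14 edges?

2674440

A rooted plane tree with 14 edges has 15 nodes, and the count is C_14.
C_14 = 2674440.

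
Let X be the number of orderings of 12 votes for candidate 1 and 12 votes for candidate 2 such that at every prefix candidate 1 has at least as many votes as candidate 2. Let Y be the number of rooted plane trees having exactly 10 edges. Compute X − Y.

191216

Reading a vote for the leader as '(' and for the other as ')' turns such a sequence into a balanced string of 12 pairs, so the count is C_12. So X = C_12 = 208012.
Rooted ordered trees with n edges are counted by C_n; here n = 10. So Y = C_10 = 16796.
X − Y = 208012 − 16796 = 191216.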